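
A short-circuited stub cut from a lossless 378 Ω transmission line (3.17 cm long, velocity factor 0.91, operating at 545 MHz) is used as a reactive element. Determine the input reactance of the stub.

λ = v/f = 0.91·c / 545 MHz = 0.501 m
βl = 2π·l/λ = 2π × 0.0633 = 22.8°
tan(βl) = 0.42
For a short-circuited stub, Z_in = jZ_0·tan(βl)

X_in ≈ 159 Ω (inductive)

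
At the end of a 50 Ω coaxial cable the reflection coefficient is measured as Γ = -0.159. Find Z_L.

Z_L ≈ 36.3 Ω

Z_L = Z_0·(1 + Γ)/(1 − Γ) = 50·(0.841)/(1.16)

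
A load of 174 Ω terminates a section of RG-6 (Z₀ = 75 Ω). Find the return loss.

Γ = (174 − 75)/(174 + 75) = 0.398
RL = −20·log₁₀|Γ| = −20·log₁₀(0.398)

RL ≈ 8.01 dB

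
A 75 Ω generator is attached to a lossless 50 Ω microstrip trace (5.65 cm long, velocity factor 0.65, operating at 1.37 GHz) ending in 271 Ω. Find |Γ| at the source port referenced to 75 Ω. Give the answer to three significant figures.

|Γ| ≈ 0.682

λ = v/f = 0.65·c / 1.37 GHz = 0.142 m
βl = 2π·l/λ = 2π × 0.397 = 143°
tan(βl) = -0.756
Z_in = Z_0·(Z_L + jZ_0·tanβl)/(Z_0 + jZ_L·tanβl) = 23.9 + j60.3 Ω
Γ_s = (Z_in − Z_s)/(Z_in + Z_s) = (-51.1 + j60.3)/(98.9 + j60.3), |Γ_s| = 0.682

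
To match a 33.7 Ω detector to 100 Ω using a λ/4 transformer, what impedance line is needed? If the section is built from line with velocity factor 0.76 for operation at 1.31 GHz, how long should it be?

Z_qwt = √(Z_0·R_L) = √(100 × 33.7) = √3370
λ = 0.76·c/f = 0.174 m, so l = λ/4 = 0.0435 m

Z_qwt ≈ 58.1 Ω; length ≈ 4.35 cm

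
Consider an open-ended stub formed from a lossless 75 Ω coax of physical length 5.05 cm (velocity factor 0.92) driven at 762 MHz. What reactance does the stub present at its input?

λ = v/f = 0.92·c / 762 MHz = 0.362 m
βl = 2π·l/λ = 2π × 0.139 = 50.2°
tan(βl) = 1.2
For an open-ended stub, Z_in = −jZ_0·cot(βl) = −jZ_0/tan(βl)

X_in ≈ -62.5 Ω (capacitive)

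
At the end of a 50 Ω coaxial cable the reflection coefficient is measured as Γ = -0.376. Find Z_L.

Z_L ≈ 22.7 Ω

Z_L = Z_0·(1 + Γ)/(1 − Γ) = 50·(0.624)/(1.38)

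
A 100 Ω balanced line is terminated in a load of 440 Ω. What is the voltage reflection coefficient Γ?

Γ = 0.63

Γ = (Z_L − Z_0)/(Z_L + Z_0) = (440 − 100)/(440 + 100) = 340/540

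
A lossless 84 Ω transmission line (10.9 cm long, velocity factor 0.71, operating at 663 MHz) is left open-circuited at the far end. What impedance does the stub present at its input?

λ = v/f = 0.71·c / 663 MHz = 0.321 m
βl = 2π·l/λ = 2π × 0.339 = 122°
tan(βl) = -1.59
For an open-circuited stub, Z_in = −jZ_0·cot(βl) = −jZ_0/tan(βl)

Z_in ≈ +j52.8 Ω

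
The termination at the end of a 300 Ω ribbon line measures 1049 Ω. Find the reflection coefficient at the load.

Γ = (Z_L − Z_0)/(Z_L + Z_0) = (1049 − 300)/(1049 + 300) = 749/1349

Γ = 0.555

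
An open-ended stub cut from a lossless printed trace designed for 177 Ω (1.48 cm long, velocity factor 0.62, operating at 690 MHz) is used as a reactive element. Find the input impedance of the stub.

Z_in ≈ −j493 Ω

λ = v/f = 0.62·c / 690 MHz = 0.27 m
βl = 2π·l/λ = 2π × 0.0549 = 19.8°
tan(βl) = 0.359
For an open-ended stub, Z_in = −jZ_0·cot(βl) = −jZ_0/tan(βl)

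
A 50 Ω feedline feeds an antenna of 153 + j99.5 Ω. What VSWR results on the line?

VSWR ≈ 4.46

Γ = (Z_L − Z_0)/(Z_L + Z_0) = (103 + j99.5)/(203 + j99.5)
|Γ| = 143/226 = 0.633
VSWR = (1 + |Γ|)/(1 − |Γ|) = 1.63/0.367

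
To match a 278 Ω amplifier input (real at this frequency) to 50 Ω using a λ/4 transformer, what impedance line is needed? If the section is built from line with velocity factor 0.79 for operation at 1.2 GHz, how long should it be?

Z_qwt ≈ 118 Ω; length ≈ 4.94 cm

Z_qwt = √(Z_0·R_L) = √(50 × 278) = √13900
λ = 0.79·c/f = 0.198 m, so l = λ/4 = 0.0494 m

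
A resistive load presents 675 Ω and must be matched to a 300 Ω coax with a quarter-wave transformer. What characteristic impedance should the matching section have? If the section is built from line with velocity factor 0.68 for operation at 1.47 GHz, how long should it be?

Z_qwt ≈ 450 Ω; length ≈ 3.47 cm

Z_qwt = √(Z_0·R_L) = √(300 × 675) = √202500
λ = 0.68·c/f = 0.139 m, so l = λ/4 = 0.0347 m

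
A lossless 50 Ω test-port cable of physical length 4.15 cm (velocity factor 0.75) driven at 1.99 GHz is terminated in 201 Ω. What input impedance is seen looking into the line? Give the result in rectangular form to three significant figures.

Z_in ≈ 21.5 + j40.4 Ω

λ = v/f = 0.75·c / 1.99 GHz = 0.113 m
βl = 2π·l/λ = 2π × 0.367 = 132°
tan(βl) = tan(132°) = -1.11
Z_in = Z_0·(Z_L + jZ_0·tanβl)/(Z_0 + jZ_L·tanβl)
     = 50·(201 − j55.3)/(50 − j222)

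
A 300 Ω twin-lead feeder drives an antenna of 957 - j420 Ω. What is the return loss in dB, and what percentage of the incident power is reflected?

RL ≈ 4.61 dB; 34.6% of incident power reflected

Γ = (657 − j420)/(1257 − j420), |Γ| = 0.588
RL = −20·log₁₀(0.588) = 4.61 dB
P_refl/P_inc = |Γ|² = 0.346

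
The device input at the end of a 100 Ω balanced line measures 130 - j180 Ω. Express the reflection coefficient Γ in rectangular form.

Γ ≈ 0.461 − j0.422

Γ = (Z_L − Z_0)/(Z_L + Z_0) = (30 − j180)/(230 − j180)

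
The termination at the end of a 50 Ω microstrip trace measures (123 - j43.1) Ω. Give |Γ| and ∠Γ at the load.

Γ = (Z_L − Z_0)/(Z_L + Z_0) = (73 − j43.1)/(173 − j43.1)
|Γ| = 84.8/178 = 0.475

Γ ≈ 0.475 ∠ -16.6°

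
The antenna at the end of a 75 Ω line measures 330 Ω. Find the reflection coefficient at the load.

Γ = (Z_L − Z_0)/(Z_L + Z_0) = (330 − 75)/(330 + 75) = 255/405

Γ = 0.63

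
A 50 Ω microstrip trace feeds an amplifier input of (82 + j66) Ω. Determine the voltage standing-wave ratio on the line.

Γ = (Z_L − Z_0)/(Z_L + Z_0) = (32 + j66)/(132 + j66)
|Γ| = 73.3/148 = 0.497
VSWR = (1 + |Γ|)/(1 − |Γ|) = 1.5/0.503

VSWR ≈ 2.98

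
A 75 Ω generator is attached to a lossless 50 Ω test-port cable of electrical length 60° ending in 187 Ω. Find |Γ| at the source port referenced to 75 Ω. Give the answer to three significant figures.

tan(βl) = 1.73
Z_in = Z_0·(Z_L + jZ_0·tanβl)/(Z_0 + jZ_L·tanβl) = 17.4 − j26.2 Ω
Γ_s = (Z_in − Z_s)/(Z_in + Z_s) = (-57.6 − j26.2)/(92.4 − j26.2), |Γ_s| = 0.659

|Γ| ≈ 0.659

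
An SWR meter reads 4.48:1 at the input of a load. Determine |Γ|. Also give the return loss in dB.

|Γ| ≈ 0.635; return loss ≈ 3.94 dB

|Γ| = (S − 1)/(S + 1) = (4.48 − 1)/(4.48 + 1) = 3.48/5.48
RL = −20·log₁₀|Γ| = −20·log₁₀(0.635)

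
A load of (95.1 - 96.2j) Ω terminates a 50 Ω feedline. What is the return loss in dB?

RL ≈ 4.29 dB

Γ = (45.1 − j96.2)/(145.1 − j96.2), |Γ| = 0.61
RL = −20·log₁₀|Γ| = −20·log₁₀(0.61)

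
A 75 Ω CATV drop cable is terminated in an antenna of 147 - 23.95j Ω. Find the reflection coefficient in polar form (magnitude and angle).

Γ = (Z_L − Z_0)/(Z_L + Z_0) = (72 − j23.95)/(222 − j23.95)
|Γ| = 75.9/223 = 0.34

Γ ≈ 0.34 ∠ -12.2°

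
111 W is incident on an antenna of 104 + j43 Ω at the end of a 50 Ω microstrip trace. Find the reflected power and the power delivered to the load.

|Γ| = |(54 + j43)/(154 + j43)| = 0.432
|Γ|² = 0.186
P_refl = |Γ|²·P_inc = 20.7 W, P_del = (1 − |Γ|²)·P_inc = 90.3 W

P_reflected ≈ 20.7 W; P_delivered ≈ 90.3 W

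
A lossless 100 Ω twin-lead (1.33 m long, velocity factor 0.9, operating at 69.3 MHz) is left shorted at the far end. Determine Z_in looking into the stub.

Z_in ≈ −j155 Ω

λ = v/f = 0.9·c / 69.3 MHz = 3.9 m
βl = 2π·l/λ = 2π × 0.341 = 123°
tan(βl) = -1.55
For a shorted stub, Z_in = jZ_0·tan(βl)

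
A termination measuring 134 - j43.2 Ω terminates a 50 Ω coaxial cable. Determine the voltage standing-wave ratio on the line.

VSWR ≈ 3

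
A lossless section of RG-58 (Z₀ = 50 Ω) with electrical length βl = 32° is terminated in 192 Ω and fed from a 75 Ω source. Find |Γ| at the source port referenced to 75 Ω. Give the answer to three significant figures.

tan(βl) = 0.625
Z_in = Z_0·(Z_L + jZ_0·tanβl)/(Z_0 + jZ_L·tanβl) = 39.5 − j63.6 Ω
Γ_s = (Z_in − Z_s)/(Z_in + Z_s) = (-35.5 − j63.6)/(115 − j63.6), |Γ_s| = 0.556

|Γ| ≈ 0.556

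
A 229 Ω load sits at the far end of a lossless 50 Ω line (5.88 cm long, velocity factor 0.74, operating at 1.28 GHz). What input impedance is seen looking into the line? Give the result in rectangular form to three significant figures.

Z_in ≈ 14.9 + j29.3 Ω

λ = v/f = 0.74·c / 1.28 GHz = 0.173 m
βl = 2π·l/λ = 2π × 0.339 = 122°
tan(βl) = tan(122°) = -1.6
Z_in = Z_0·(Z_L + jZ_0·tanβl)/(Z_0 + jZ_L·tanβl)
     = 50·(229 − j79.9)/(50 − j366)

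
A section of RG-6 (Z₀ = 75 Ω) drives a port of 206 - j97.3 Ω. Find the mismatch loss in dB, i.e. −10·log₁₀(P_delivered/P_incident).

mismatch loss ≈ 1.56 dB

Γ = (131 − j97.3)/(281 − j97.3), |Γ| = 0.549
|Γ|² = 0.301, so P_del/P_inc = 1 − |Γ|² = 0.699
ML = −10·log₁₀(1 − |Γ|²)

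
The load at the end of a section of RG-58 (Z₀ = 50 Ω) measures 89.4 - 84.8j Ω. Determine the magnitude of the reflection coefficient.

|Γ| ≈ 0.573

Γ = (Z_L − Z_0)/(Z_L + Z_0) = (39.4 − j84.8)/(139.4 − j84.8)
|Γ| = 93.5/163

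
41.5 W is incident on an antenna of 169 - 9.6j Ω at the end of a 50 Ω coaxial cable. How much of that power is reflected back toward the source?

P_reflected ≈ 12.3 W

|Γ| = |(119 − j9.6)/(219 − j9.6)| = 0.545
|Γ|² = 0.297
P_refl = |Γ|²·P_inc = 12.3 W, P_del = (1 − |Γ|²)·P_inc = 29.2 W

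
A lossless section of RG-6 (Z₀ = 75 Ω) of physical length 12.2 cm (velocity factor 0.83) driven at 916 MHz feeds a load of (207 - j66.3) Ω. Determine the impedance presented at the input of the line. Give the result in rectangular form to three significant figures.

λ = v/f = 0.83·c / 916 MHz = 0.272 m
βl = 2π·l/λ = 2π × 0.449 = 162°
tan(βl) = tan(162°) = -0.333
Z_in = Z_0·(Z_L + jZ_0·tanβl)/(Z_0 + jZ_L·tanβl)
     = 75·(207 − j91.3)/(52.9 − j69)

Z_in ≈ 171 + j93.8 Ω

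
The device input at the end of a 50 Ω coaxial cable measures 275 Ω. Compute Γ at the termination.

Γ = 0.692

Γ = (Z_L − Z_0)/(Z_L + Z_0) = (275 − 50)/(275 + 50) = 225/325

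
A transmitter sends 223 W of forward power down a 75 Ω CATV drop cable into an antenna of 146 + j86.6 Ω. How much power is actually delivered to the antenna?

P_delivered ≈ 173 W

|Γ| = |(71 + j86.6)/(221 + j86.6)| = 0.472
|Γ|² = 0.223
P_refl = |Γ|²·P_inc = 49.6 W, P_del = (1 − |Γ|²)·P_inc = 173 W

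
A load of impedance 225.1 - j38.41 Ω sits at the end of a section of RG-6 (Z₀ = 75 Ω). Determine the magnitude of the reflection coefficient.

Γ = (Z_L − Z_0)/(Z_L + Z_0) = (150.1 − j38.41)/(300.1 − j38.41)
|Γ| = 155/303

|Γ| ≈ 0.512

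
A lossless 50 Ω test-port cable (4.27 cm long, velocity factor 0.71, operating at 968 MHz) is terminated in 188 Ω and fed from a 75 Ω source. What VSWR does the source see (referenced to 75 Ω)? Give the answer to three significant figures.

λ = v/f = 0.71·c / 968 MHz = 0.22 m
βl = 2π·l/λ = 2π × 0.194 = 69.9°
tan(βl) = 2.73
Z_in = Z_0·(Z_L + jZ_0·tanβl)/(Z_0 + jZ_L·tanβl) = 14.9 − j16.9 Ω
Γ_s = (Z_in − Z_s)/(Z_in + Z_s) = (-60.1 − j16.9)/(89.9 − j16.9), |Γ_s| = 0.682
VSWR = (1 + |Γ_s|)/(1 − |Γ_s|)

VSWR ≈ 5.28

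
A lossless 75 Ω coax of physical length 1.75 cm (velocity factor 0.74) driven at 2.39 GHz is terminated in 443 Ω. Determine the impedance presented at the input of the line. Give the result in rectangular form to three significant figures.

Z_in ≈ 14.7 − j29.6 Ω

λ = v/f = 0.74·c / 2.39 GHz = 0.0929 m
βl = 2π·l/λ = 2π × 0.188 = 67.8°
tan(βl) = tan(67.8°) = 2.45
Z_in = Z_0·(Z_L + jZ_0·tanβl)/(Z_0 + jZ_L·tanβl)
     = 75·(443 + j184)/(75 + j1090)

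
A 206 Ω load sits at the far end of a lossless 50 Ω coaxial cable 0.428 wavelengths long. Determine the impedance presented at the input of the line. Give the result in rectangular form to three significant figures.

βl = 2π × 0.428 = 154°
tan(βl) = tan(154°) = -0.486
Z_in = Z_0·(Z_L + jZ_0·tanβl)/(Z_0 + jZ_L·tanβl)
     = 50·(206 − j24.3)/(50 − j100)

Z_in ≈ 50.8 + j77.5 Ω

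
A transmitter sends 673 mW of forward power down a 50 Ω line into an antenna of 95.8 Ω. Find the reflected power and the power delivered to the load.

Γ = (95.8 − 50)/(95.8 + 50) = 0.314
|Γ|² = 0.0987
P_refl = |Γ|²·P_inc = 66.4 mW, P_del = (1 − |Γ|²)·P_inc = 607 mW

P_reflected ≈ 66.4 mW; P_delivered ≈ 607 mW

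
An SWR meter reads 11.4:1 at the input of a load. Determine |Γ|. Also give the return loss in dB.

|Γ| = (S − 1)/(S + 1) = (11.4 − 1)/(11.4 + 1) = 10.4/12.4
RL = −20·log₁₀|Γ| = −20·log₁₀(0.839)

|Γ| ≈ 0.839; return loss ≈ 1.53 dB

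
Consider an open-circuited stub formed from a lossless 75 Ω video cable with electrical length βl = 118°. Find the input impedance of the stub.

tan(βl) = -1.88
For an open-circuited stub, Z_in = −jZ_0·cot(βl) = −jZ_0/tan(βl)

Z_in ≈ +j39.9 Ω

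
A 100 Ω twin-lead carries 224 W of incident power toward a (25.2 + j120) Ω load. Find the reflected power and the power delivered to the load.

P_reflected ≈ 149 W; P_delivered ≈ 75.1 W

|Γ| = |(-74.8 + j120)/(125.2 + j120)| = 0.815
|Γ|² = 0.665
P_refl = |Γ|²·P_inc = 149 W, P_del = (1 − |Γ|²)·P_inc = 75.1 W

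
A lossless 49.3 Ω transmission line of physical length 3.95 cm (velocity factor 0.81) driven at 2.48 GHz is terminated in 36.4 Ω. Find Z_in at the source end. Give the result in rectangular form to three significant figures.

Z_in ≈ 42.8 − j12.4 Ω

λ = v/f = 0.81·c / 2.48 GHz = 0.098 m
βl = 2π·l/λ = 2π × 0.403 = 145°
tan(βl) = tan(145°) = -0.697
Z_in = Z_0·(Z_L + jZ_0·tanβl)/(Z_0 + jZ_L·tanβl)
     = 49.3·(36.4 − j34.4)/(49.3 − j25.4)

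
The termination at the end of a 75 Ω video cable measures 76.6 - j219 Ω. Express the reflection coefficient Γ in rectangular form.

Γ = (Z_L − Z_0)/(Z_L + Z_0) = (1.6 − j219)/(151.6 − j219)

Γ ≈ 0.679 − j0.463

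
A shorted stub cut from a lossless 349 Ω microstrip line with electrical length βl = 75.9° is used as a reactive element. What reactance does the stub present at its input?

tan(βl) = 3.98
For a shorted stub, Z_in = jZ_0·tan(βl)

X_in ≈ 1390 Ω (inductive)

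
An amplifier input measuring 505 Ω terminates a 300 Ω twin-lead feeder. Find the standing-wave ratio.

VSWR ≈ 1.68

Γ = (505 − 300)/(505 + 300) = 0.255
VSWR = (1 + 0.255)/(1 − 0.255)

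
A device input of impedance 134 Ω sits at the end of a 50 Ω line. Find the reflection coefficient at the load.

Γ = 0.457

Γ = (Z_L − Z_0)/(Z_L + Z_0) = (134 − 50)/(134 + 50) = 84/184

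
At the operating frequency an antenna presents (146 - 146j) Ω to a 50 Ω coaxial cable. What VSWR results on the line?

Γ = (Z_L − Z_0)/(Z_L + Z_0) = (96 − j146)/(196 − j146)
|Γ| = 175/244 = 0.715
VSWR = (1 + |Γ|)/(1 − |Γ|) = 1.71/0.285

VSWR ≈ 6.02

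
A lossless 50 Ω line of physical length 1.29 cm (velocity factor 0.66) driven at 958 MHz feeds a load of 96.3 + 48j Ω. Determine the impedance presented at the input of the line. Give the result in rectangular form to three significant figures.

Z_in ≈ 113 − j35.4 Ω

λ = v/f = 0.66·c / 958 MHz = 0.207 m
βl = 2π·l/λ = 2π × 0.0624 = 22.5°
tan(βl) = tan(22.5°) = 0.414
Z_in = Z_0·(Z_L + jZ_0·tanβl)/(Z_0 + jZ_L·tanβl)
     = 50·(96.3 + j68.7)/(30.1 + j39.8)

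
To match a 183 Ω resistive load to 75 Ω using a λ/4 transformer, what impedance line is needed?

Z_qwt ≈ 117 Ω

Z_qwt = √(Z_0·R_L) = √(75 × 183) = √13720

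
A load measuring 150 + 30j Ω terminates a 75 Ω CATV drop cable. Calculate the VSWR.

Γ = (Z_L − Z_0)/(Z_L + Z_0) = (75 + j30)/(225 + j30)
|Γ| = 80.8/227 = 0.356
VSWR = (1 + |Γ|)/(1 − |Γ|) = 1.36/0.644

VSWR ≈ 2.1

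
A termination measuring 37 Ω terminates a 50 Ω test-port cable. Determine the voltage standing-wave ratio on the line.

Γ = (37 − 50)/(37 + 50) = -0.149
VSWR = (1 + 0.149)/(1 − 0.149)

VSWR ≈ 1.35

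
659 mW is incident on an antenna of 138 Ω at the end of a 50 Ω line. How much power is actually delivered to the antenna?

Γ = (138 − 50)/(138 + 50) = 0.468
|Γ|² = 0.219
P_refl = |Γ|²·P_inc = 144 mW, P_del = (1 − |Γ|²)·P_inc = 515 mW

P_delivered ≈ 515 mW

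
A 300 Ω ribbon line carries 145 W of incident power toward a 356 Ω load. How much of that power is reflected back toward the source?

Γ = (356 − 300)/(356 + 300) = 0.0854
|Γ|² = 0.00729
P_refl = |Γ|²·P_inc = 1.06 W, P_del = (1 − |Γ|²)·P_inc = 144 W

P_reflected ≈ 1.06 W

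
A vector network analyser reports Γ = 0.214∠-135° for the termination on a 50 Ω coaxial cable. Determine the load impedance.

Z_L ≈ 35.4 − j11.2 Ω

Z_L = Z_0·(1 + Γ)/(1 − Γ) = 50·(0.849 − j0.151)/(1.15 + j0.151)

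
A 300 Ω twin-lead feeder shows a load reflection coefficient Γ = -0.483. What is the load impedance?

Z_L ≈ 105 Ω

Z_L = Z_0·(1 + Γ)/(1 − Γ) = 300·(0.517)/(1.48)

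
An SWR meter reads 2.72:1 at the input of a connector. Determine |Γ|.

|Γ| = (S − 1)/(S + 1) = (2.72 − 1)/(2.72 + 1) = 1.72/3.72

|Γ| ≈ 0.462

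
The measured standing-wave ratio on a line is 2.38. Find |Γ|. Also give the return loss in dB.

|Γ| = (S − 1)/(S + 1) = (2.38 − 1)/(2.38 + 1) = 1.38/3.38
RL = −20·log₁₀|Γ| = −20·log₁₀(0.408)

|Γ| ≈ 0.408; return loss ≈ 7.78 dB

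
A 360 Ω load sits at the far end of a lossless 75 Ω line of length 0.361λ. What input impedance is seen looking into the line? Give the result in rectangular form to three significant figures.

Z_in ≈ 25.8 + j58.3 Ω

βl = 2π × 0.361 = 130°
tan(βl) = tan(130°) = -1.19
Z_in = Z_0·(Z_L + jZ_0·tanβl)/(Z_0 + jZ_L·tanβl)
     = 75·(360 − j89.5)/(75 − j430)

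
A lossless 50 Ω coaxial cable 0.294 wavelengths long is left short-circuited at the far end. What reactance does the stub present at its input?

βl = 2π × 0.294 = 106°
tan(βl) = -3.52
For a short-circuited stub, Z_in = jZ_0·tan(βl)

X_in ≈ -176 Ω (capacitive)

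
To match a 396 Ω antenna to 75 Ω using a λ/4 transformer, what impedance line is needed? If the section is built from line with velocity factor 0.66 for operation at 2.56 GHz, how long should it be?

Z_qwt = √(Z_0·R_L) = √(75 × 396) = √29700
λ = 0.66·c/f = 0.0773 m, so l = λ/4 = 0.0193 m

Z_qwt ≈ 172 Ω; length ≈ 1.93 cm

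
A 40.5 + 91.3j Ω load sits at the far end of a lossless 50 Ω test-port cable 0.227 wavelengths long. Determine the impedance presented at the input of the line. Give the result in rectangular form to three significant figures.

Z_in ≈ 11.9 − j31.9 Ω

βl = 2π × 0.227 = 81.7°
tan(βl) = tan(81.7°) = 6.87
Z_in = Z_0·(Z_L + jZ_0·tanβl)/(Z_0 + jZ_L·tanβl)
     = 50·(40.5 + j435)/(-577 + j278)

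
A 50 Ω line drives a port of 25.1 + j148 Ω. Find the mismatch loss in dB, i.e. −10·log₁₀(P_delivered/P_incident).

Γ = (-24.9 + j148)/(75.1 + j148), |Γ| = 0.904
|Γ|² = 0.818, so P_del/P_inc = 1 − |Γ|² = 0.182
ML = −10·log₁₀(1 − |Γ|²)

mismatch loss ≈ 7.39 dB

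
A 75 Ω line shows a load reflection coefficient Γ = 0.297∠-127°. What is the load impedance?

Z_L ≈ 47.3 − j24.6 Ω

Z_L = Z_0·(1 + Γ)/(1 − Γ) = 75·(0.821 − j0.237)/(1.18 + j0.237)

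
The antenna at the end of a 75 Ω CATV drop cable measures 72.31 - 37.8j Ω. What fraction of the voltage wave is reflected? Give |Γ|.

Γ = (Z_L − Z_0)/(Z_L + Z_0) = (-2.69 − j37.8)/(147.3 − j37.8)
|Γ| = 37.9/152

|Γ| ≈ 0.249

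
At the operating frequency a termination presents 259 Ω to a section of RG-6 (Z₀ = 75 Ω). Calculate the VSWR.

VSWR ≈ 3.45

Γ = (259 − 75)/(259 + 75) = 0.551
VSWR = (1 + 0.551)/(1 − 0.551)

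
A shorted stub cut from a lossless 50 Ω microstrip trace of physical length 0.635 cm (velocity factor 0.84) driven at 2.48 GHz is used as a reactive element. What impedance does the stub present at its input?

λ = v/f = 0.84·c / 2.48 GHz = 0.102 m
βl = 2π·l/λ = 2π × 0.0625 = 22.5°
tan(βl) = 0.414
For a shorted stub, Z_in = jZ_0·tan(βl)

Z_in ≈ +j20.7 Ω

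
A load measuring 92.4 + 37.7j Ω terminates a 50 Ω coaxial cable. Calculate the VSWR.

VSWR ≈ 2.25

Γ = (Z_L − Z_0)/(Z_L + Z_0) = (42.4 + j37.7)/(142.4 + j37.7)
|Γ| = 56.7/147 = 0.385
VSWR = (1 + |Γ|)/(1 − |Γ|) = 1.39/0.615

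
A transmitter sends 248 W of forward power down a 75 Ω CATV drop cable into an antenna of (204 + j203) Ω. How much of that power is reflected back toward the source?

P_reflected ≈ 121 W

|Γ| = |(129 + j203)/(279 + j203)| = 0.697
|Γ|² = 0.486
P_refl = |Γ|²·P_inc = 121 W, P_del = (1 − |Γ|²)·P_inc = 127 W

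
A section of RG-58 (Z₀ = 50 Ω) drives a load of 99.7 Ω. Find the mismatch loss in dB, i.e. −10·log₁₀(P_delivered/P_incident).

Γ = (99.7 − 50)/(99.7 + 50) = 0.332
|Γ|² = 0.11, so P_del/P_inc = 1 − |Γ|² = 0.89
ML = −10·log₁₀(1 − |Γ|²)

mismatch loss ≈ 0.507 dB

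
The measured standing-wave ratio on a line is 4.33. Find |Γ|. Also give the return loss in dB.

|Γ| ≈ 0.625; return loss ≈ 4.09 dB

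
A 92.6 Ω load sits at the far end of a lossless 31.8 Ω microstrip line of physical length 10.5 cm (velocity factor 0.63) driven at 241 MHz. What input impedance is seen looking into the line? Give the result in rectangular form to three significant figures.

Z_in ≈ 18 − j22.9 Ω

λ = v/f = 0.63·c / 241 MHz = 0.784 m
βl = 2π·l/λ = 2π × 0.134 = 48.2°
tan(βl) = tan(48.2°) = 1.12
Z_in = Z_0·(Z_L + jZ_0·tanβl)/(Z_0 + jZ_L·tanβl)
     = 31.8·(92.6 + j35.6)/(31.8 + j104)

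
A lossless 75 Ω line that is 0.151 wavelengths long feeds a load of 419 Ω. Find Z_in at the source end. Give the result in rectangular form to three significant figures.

Z_in ≈ 20 − j51.2 Ω

βl = 2π × 0.151 = 54.4°
tan(βl) = tan(54.4°) = 1.39
Z_in = Z_0·(Z_L + jZ_0·tanβl)/(Z_0 + jZ_L·tanβl)
     = 75·(419 + j105)/(75 + j584)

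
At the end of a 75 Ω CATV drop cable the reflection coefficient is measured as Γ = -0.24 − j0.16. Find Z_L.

Z_L = Z_0·(1 + Γ)/(1 − Γ) = 75·(0.76 − j0.16)/(1.24 + j0.16)

Z_L ≈ 44 − j15.4 Ω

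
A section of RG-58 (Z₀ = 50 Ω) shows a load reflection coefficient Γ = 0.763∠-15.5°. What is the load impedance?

Z_L = Z_0·(1 + Γ)/(1 − Γ) = 50·(1.74 − j0.204)/(0.265 + j0.204)

Z_L ≈ 187 − j183 Ω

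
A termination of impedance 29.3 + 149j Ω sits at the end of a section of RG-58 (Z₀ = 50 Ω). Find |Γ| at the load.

|Γ| ≈ 0.891

Γ = (Z_L − Z_0)/(Z_L + Z_0) = (-20.7 + j149)/(79.3 + j149)
|Γ| = 150/169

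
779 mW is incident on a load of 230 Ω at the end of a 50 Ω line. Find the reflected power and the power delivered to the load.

P_reflected ≈ 322 mW; P_delivered ≈ 457 mW

Γ = (230 − 50)/(230 + 50) = 0.643
|Γ|² = 0.413
P_refl = |Γ|²·P_inc = 322 mW, P_del = (1 − |Γ|²)·P_inc = 457 mW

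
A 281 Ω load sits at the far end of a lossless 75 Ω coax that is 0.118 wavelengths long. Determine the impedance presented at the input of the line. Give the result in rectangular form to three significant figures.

Z_in ≈ 40.5 − j70.1 Ω

βl = 2π × 0.118 = 42.5°
tan(βl) = tan(42.5°) = 0.916
Z_in = Z_0·(Z_L + jZ_0·tanβl)/(Z_0 + jZ_L·tanβl)
     = 75·(281 + j68.7)/(75 + j257)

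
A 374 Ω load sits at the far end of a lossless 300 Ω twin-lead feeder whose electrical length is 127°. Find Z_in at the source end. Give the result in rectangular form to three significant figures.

tan(βl) = tan(127°) = -1.33
Z_in = Z_0·(Z_L + jZ_0·tanβl)/(Z_0 + jZ_L·tanβl)
     = 300·(374 − j398)/(300 − j496)

Z_in ≈ 276 + j59 Ω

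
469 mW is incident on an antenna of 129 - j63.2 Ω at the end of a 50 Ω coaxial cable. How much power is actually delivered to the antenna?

|Γ| = |(79 − j63.2)/(179 − j63.2)| = 0.533
|Γ|² = 0.284
P_refl = |Γ|²·P_inc = 133 mW, P_del = (1 − |Γ|²)·P_inc = 336 mW

P_delivered ≈ 336 mW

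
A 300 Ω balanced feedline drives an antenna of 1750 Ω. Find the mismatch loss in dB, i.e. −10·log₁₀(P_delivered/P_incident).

Γ = (1750 − 300)/(1750 + 300) = 0.707
|Γ|² = 0.5, so P_del/P_inc = 1 − |Γ|² = 0.5
ML = −10·log₁₀(1 − |Γ|²)

mismatch loss ≈ 3.01 dB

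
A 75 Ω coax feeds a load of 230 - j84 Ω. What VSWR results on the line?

Γ = (Z_L − Z_0)/(Z_L + Z_0) = (155 − j84)/(305 − j84)
|Γ| = 176/316 = 0.557
VSWR = (1 + |Γ|)/(1 − |Γ|) = 1.56/0.443

VSWR ≈ 3.52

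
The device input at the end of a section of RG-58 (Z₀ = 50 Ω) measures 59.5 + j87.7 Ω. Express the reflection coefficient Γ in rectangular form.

Γ = (Z_L − Z_0)/(Z_L + Z_0) = (9.5 + j87.7)/(109.5 + j87.7)

Γ ≈ 0.444 + j0.446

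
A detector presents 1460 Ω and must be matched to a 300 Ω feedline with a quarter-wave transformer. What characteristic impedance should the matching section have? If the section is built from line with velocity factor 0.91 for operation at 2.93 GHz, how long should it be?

Z_qwt = √(Z_0·R_L) = √(300 × 1460) = √438000
λ = 0.91·c/f = 0.0932 m, so l = λ/4 = 0.0233 m

Z_qwt ≈ 662 Ω; length ≈ 2.33 cm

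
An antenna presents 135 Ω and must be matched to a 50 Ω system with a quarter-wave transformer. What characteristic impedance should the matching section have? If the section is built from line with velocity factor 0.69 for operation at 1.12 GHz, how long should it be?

Z_qwt = √(Z_0·R_L) = √(50 × 135) = √6750
λ = 0.69·c/f = 0.185 m, so l = λ/4 = 0.0462 m

Z_qwt ≈ 82.2 Ω; length ≈ 4.62 cm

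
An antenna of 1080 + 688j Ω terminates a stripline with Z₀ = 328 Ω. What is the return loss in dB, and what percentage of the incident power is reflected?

Γ = (752 + j688)/(1408 + j688), |Γ| = 0.65
RL = −20·log₁₀(0.65) = 3.74 dB
P_refl/P_inc = |Γ|² = 0.423

RL ≈ 3.74 dB; 42.3% of incident power reflected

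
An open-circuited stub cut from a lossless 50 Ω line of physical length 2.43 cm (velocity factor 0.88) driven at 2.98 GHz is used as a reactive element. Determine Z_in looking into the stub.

Z_in ≈ +j7.69 Ω

λ = v/f = 0.88·c / 2.98 GHz = 0.0886 m
βl = 2π·l/λ = 2π × 0.274 = 98.7°
tan(βl) = -6.5
For an open-circuited stub, Z_in = −jZ_0·cot(βl) = −jZ_0/tan(βl)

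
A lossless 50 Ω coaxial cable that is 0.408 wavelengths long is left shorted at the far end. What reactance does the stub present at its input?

βl = 2π × 0.408 = 147°
tan(βl) = -0.652
For a shorted stub, Z_in = jZ_0·tan(βl)

X_in ≈ -32.6 Ω (capacitive)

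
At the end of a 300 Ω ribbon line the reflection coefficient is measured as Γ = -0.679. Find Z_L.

Z_L = Z_0·(1 + Γ)/(1 − Γ) = 300·(0.321)/(1.68)

Z_L ≈ 57.4 Ω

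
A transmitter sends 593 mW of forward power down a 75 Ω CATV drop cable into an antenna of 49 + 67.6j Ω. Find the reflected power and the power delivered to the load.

|Γ| = |(-26 + j67.6)/(124 + j67.6)| = 0.513
|Γ|² = 0.263
P_refl = |Γ|²·P_inc = 156 mW, P_del = (1 − |Γ|²)·P_inc = 437 mW

P_reflected ≈ 156 mW; P_delivered ≈ 437 mW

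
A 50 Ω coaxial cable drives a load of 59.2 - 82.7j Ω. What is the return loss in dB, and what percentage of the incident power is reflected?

Γ = (9.2 − j82.7)/(109.2 − j82.7), |Γ| = 0.607
RL = −20·log₁₀(0.607) = 4.33 dB
P_refl/P_inc = |Γ|² = 0.369

RL ≈ 4.33 dB; 36.9% of incident power reflected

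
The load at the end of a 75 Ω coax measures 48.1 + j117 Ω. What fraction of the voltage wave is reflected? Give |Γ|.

Γ = (Z_L − Z_0)/(Z_L + Z_0) = (-26.9 + j117)/(123.1 + j117)
|Γ| = 120/170

|Γ| ≈ 0.707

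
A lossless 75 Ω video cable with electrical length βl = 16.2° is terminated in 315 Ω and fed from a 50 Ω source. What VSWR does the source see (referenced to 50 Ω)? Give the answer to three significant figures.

tan(βl) = 0.291
Z_in = Z_0·(Z_L + jZ_0·tanβl)/(Z_0 + jZ_L·tanβl) = 137 − j146 Ω
Γ_s = (Z_in − Z_s)/(Z_in + Z_s) = (87.2 − j146)/(187 − j146), |Γ_s| = 0.716
VSWR = (1 + |Γ_s|)/(1 − |Γ_s|)

VSWR ≈ 6.04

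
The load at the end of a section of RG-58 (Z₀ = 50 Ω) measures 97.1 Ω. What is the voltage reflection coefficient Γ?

Γ = 0.32

Γ = (Z_L − Z_0)/(Z_L + Z_0) = (97.1 − 50)/(97.1 + 50) = 47.1/147.1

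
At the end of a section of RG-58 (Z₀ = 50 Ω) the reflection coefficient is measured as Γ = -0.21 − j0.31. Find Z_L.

Z_L ≈ 27.6 − j19.9 Ω

Z_L = Z_0·(1 + Γ)/(1 − Γ) = 50·(0.79 − j0.31)/(1.21 + j0.31)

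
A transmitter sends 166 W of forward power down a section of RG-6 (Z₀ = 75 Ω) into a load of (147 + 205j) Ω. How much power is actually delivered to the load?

|Γ| = |(72 + j205)/(222 + j205)| = 0.719
|Γ|² = 0.517
P_refl = |Γ|²·P_inc = 85.8 W, P_del = (1 − |Γ|²)·P_inc = 80.2 W

P_delivered ≈ 80.2 W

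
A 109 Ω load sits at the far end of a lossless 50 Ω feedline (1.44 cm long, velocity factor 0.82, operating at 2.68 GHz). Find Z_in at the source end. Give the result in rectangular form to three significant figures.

Z_in ≈ 30.2 − j23.9 Ω

λ = v/f = 0.82·c / 2.68 GHz = 0.0918 m
βl = 2π·l/λ = 2π × 0.157 = 56.5°
tan(βl) = tan(56.5°) = 1.51
Z_in = Z_0·(Z_L + jZ_0·tanβl)/(Z_0 + jZ_L·tanβl)
     = 50·(109 + j75.5)/(50 + j165)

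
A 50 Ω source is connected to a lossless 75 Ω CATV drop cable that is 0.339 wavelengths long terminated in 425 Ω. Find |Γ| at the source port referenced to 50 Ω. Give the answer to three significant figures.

βl = 2π × 0.339 = 122°
tan(βl) = -1.6
Z_in = Z_0·(Z_L + jZ_0·tanβl)/(Z_0 + jZ_L·tanβl) = 18.2 + j44.9 Ω
Γ_s = (Z_in − Z_s)/(Z_in + Z_s) = (-31.8 + j44.9)/(68.2 + j44.9), |Γ_s| = 0.674

|Γ| ≈ 0.674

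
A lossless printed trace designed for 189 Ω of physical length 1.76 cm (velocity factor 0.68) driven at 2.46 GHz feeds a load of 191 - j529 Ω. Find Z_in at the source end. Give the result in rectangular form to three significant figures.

λ = v/f = 0.68·c / 2.46 GHz = 0.0829 m
βl = 2π·l/λ = 2π × 0.212 = 76.4°
tan(βl) = tan(76.4°) = 4.13
Z_in = Z_0·(Z_L + jZ_0·tanβl)/(Z_0 + jZ_L·tanβl)
     = 189·(191 + j253)/(2380 + j790)

Z_in ≈ 19.7 + j13.5 Ω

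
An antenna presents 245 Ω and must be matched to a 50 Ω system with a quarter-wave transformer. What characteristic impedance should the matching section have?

Z_qwt = √(Z_0·R_L) = √(50 × 245) = √12250

Z_qwt ≈ 111 Ω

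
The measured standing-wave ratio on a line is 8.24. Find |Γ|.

|Γ| = (S − 1)/(S + 1) = (8.24 − 1)/(8.24 + 1) = 7.24/9.24

|Γ| ≈ 0.784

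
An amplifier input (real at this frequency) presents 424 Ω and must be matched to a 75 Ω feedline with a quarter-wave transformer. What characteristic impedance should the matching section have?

Z_qwt = √(Z_0·R_L) = √(75 × 424) = √31800

Z_qwt ≈ 178 Ω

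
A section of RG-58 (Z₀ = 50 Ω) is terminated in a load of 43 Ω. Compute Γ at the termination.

Γ = (Z_L − Z_0)/(Z_L + Z_0) = (43 − 50)/(43 + 50) = -7/93

Γ = -0.0753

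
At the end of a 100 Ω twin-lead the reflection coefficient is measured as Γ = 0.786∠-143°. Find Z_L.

Z_L ≈ 13.3 − j32.9 Ω

Z_L = Z_0·(1 + Γ)/(1 − Γ) = 100·(0.372 − j0.473)/(1.63 + j0.473)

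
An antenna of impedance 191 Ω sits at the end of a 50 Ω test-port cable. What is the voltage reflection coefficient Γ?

Γ = 0.585

Γ = (Z_L − Z_0)/(Z_L + Z_0) = (191 − 50)/(191 + 50) = 141/241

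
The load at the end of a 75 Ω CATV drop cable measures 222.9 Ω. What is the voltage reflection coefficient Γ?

Γ = (Z_L − Z_0)/(Z_L + Z_0) = (222.9 − 75)/(222.9 + 75) = 147.9/297.9

Γ = 0.496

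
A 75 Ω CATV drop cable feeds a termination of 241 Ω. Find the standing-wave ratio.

VSWR ≈ 3.21

For a purely resistive load, VSWR = R_L/Z_0 or Z_0/R_L (whichever > 1) = 241/75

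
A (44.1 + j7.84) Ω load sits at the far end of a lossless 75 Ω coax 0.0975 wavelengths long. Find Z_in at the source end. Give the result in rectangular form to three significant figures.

βl = 2π × 0.0975 = 35.1°
tan(βl) = tan(35.1°) = 0.703
Z_in = Z_0·(Z_L + jZ_0·tanβl)/(Z_0 + jZ_L·tanβl)
     = 75·(44.1 + j60.6)/(69.5 + j31)

Z_in ≈ 64 + j36.8 Ω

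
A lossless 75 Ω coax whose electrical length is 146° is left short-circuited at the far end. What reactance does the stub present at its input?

tan(βl) = -0.675
For a short-circuited stub, Z_in = jZ_0·tan(βl)

X_in ≈ -50.6 Ω (capacitive)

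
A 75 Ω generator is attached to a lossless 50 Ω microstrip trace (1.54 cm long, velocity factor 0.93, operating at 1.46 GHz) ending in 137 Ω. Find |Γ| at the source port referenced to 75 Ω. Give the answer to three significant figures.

|Γ| ≈ 0.417

λ = v/f = 0.93·c / 1.46 GHz = 0.191 m
βl = 2π·l/λ = 2π × 0.0806 = 29°
tan(βl) = 0.555
Z_in = Z_0·(Z_L + jZ_0·tanβl)/(Z_0 + jZ_L·tanβl) = 54.1 − j54.5 Ω
Γ_s = (Z_in − Z_s)/(Z_in + Z_s) = (-20.9 − j54.5)/(129 − j54.5), |Γ_s| = 0.417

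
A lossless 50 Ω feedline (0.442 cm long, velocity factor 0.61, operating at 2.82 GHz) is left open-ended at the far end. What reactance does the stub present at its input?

X_in ≈ -110 Ω (capacitive)

λ = v/f = 0.61·c / 2.82 GHz = 0.0649 m
βl = 2π·l/λ = 2π × 0.0681 = 24.5°
tan(βl) = 0.456
For an open-ended stub, Z_in = −jZ_0·cot(βl) = −jZ_0/tan(βl)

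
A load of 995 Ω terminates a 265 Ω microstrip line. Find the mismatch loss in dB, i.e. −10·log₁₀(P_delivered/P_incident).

mismatch loss ≈ 1.78 dB

Γ = (995 − 265)/(995 + 265) = 0.579
|Γ|² = 0.336, so P_del/P_inc = 1 − |Γ|² = 0.664
ML = −10·log₁₀(1 − |Γ|²)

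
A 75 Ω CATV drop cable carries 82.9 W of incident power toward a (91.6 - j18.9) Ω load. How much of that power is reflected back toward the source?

|Γ| = |(16.6 − j18.9)/(166.6 − j18.9)| = 0.15
|Γ|² = 0.0225
P_refl = |Γ|²·P_inc = 1.87 W, P_del = (1 − |Γ|²)·P_inc = 81 W

P_reflected ≈ 1.87 W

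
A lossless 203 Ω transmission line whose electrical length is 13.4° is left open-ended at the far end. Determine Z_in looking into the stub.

tan(βl) = 0.238
For an open-ended stub, Z_in = −jZ_0·cot(βl) = −jZ_0/tan(βl)

Z_in ≈ −j852 Ω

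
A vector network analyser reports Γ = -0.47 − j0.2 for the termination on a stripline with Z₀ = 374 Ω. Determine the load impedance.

Z_L = Z_0·(1 + Γ)/(1 − Γ) = 374·(0.53 − j0.2)/(1.47 + j0.2)

Z_L ≈ 126 − j68 Ω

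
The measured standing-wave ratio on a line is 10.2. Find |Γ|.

|Γ| ≈ 0.821

|Γ| = (S − 1)/(S + 1) = (10.2 − 1)/(10.2 + 1) = 9.2/11.2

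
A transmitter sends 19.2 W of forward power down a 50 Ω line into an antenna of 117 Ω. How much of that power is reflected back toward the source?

P_reflected ≈ 3.09 W

Γ = (117 − 50)/(117 + 50) = 0.401
|Γ|² = 0.161
P_refl = |Γ|²·P_inc = 3.09 W, P_del = (1 − |Γ|²)·P_inc = 16.1 W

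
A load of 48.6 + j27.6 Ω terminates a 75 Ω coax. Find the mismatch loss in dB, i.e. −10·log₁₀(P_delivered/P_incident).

Γ = (-26.4 + j27.6)/(123.6 + j27.6), |Γ| = 0.302
|Γ|² = 0.0909, so P_del/P_inc = 1 − |Γ|² = 0.909
ML = −10·log₁₀(1 − |Γ|²)

mismatch loss ≈ 0.414 dB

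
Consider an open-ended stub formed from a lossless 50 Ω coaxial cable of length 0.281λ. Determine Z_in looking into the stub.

Z_in ≈ +j9.86 Ω

βl = 2π × 0.281 = 101°
tan(βl) = -5.07
For an open-ended stub, Z_in = −jZ_0·cot(βl) = −jZ_0/tan(βl)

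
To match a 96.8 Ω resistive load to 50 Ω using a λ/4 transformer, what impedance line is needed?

Z_qwt ≈ 69.6 Ω

Z_qwt = √(Z_0·R_L) = √(50 × 96.8) = √4840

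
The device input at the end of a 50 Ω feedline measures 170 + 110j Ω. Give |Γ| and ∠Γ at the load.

Γ ≈ 0.662 ∠ 15.9°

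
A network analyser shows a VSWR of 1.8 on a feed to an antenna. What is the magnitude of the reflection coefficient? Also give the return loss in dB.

|Γ| = (S − 1)/(S + 1) = (1.8 − 1)/(1.8 + 1) = 0.8/2.8
RL = −20·log₁₀|Γ| = −20·log₁₀(0.286)

|Γ| ≈ 0.286; return loss ≈ 10.9 dB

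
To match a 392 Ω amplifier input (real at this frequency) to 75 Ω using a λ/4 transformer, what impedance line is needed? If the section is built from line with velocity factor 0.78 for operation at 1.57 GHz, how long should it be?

Z_qwt ≈ 171 Ω; length ≈ 3.73 cm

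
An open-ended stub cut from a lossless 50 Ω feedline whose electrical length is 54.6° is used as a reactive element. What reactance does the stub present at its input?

X_in ≈ -35.5 Ω (capacitive)

tan(βl) = 1.41
For an open-ended stub, Z_in = −jZ_0·cot(βl) = −jZ_0/tan(βl)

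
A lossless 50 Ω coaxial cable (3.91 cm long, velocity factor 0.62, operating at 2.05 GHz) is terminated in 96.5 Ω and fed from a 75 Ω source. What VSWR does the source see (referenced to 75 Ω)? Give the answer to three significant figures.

VSWR ≈ 1.67

λ = v/f = 0.62·c / 2.05 GHz = 0.0907 m
βl = 2π·l/λ = 2π × 0.431 = 155°
tan(βl) = -0.463
Z_in = Z_0·(Z_L + jZ_0·tanβl)/(Z_0 + jZ_L·tanβl) = 65.1 + j35.1 Ω
Γ_s = (Z_in − Z_s)/(Z_in + Z_s) = (-9.87 + j35.1)/(140 + j35.1), |Γ_s| = 0.252
VSWR = (1 + |Γ_s|)/(1 − |Γ_s|)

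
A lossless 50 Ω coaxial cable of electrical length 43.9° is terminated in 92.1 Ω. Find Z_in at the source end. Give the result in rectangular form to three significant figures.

tan(βl) = tan(43.9°) = 0.962
Z_in = Z_0·(Z_L + jZ_0·tanβl)/(Z_0 + jZ_L·tanβl)
     = 50·(92.1 + j48.1)/(50 + j88.6)

Z_in ≈ 42.8 − j27.8 Ω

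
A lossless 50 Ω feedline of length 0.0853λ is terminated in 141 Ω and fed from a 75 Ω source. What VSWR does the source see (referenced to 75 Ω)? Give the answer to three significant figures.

βl = 2π × 0.0853 = 30.7°
tan(βl) = 0.594
Z_in = Z_0·(Z_L + jZ_0·tanβl)/(Z_0 + jZ_L·tanβl) = 50.1 − j54.3 Ω
Γ_s = (Z_in − Z_s)/(Z_in + Z_s) = (-24.9 − j54.3)/(125 − j54.3), |Γ_s| = 0.438
VSWR = (1 + |Γ_s|)/(1 − |Γ_s|)

VSWR ≈ 2.56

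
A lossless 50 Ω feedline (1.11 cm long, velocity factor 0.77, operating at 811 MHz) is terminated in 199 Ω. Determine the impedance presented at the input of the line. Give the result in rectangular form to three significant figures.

λ = v/f = 0.77·c / 811 MHz = 0.285 m
βl = 2π·l/λ = 2π × 0.039 = 14°
tan(βl) = tan(14°) = 0.25
Z_in = Z_0·(Z_L + jZ_0·tanβl)/(Z_0 + jZ_L·tanβl)
     = 50·(199 + j12.5)/(50 + j49.7)

Z_in ≈ 106 − j93.2 Ω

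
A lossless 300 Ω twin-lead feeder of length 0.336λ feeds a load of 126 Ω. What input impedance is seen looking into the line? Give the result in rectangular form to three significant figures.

Z_in ≈ 320 − j276 Ω

βl = 2π × 0.336 = 121°
tan(βl) = tan(121°) = -1.67
Z_in = Z_0·(Z_L + jZ_0·tanβl)/(Z_0 + jZ_L·tanβl)
     = 300·(126 − j500)/(300 − j210)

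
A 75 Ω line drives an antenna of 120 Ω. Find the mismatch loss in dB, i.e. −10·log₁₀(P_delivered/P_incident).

Γ = (120 − 75)/(120 + 75) = 0.231
|Γ|² = 0.0533, so P_del/P_inc = 1 − |Γ|² = 0.947
ML = −10·log₁₀(1 − |Γ|²)

mismatch loss ≈ 0.238 dB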